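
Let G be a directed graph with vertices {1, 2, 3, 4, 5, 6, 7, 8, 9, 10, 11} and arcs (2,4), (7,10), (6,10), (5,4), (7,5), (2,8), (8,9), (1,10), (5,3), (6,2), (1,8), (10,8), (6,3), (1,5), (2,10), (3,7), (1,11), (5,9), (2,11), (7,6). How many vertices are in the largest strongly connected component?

{3, 5, 6, 7} are all mutually reachable — one SCC of size 4.
{9} is an SCC by itself.
{2} is an SCC by itself.
{4} is an SCC by itself.
{8} is an SCC by itself.
(and 3 more singleton SCCs)
The largest has 4 vertices.

4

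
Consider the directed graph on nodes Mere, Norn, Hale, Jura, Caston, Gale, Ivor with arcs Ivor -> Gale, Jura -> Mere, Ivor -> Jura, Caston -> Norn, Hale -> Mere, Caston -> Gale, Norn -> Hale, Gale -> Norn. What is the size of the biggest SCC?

1

{Caston} is an SCC by itself.
{Mere} is an SCC by itself.
{Gale} is an SCC by itself.
{Hale} is an SCC by itself.
{Jura} is an SCC by itself.
(and 2 more singleton SCCs)
The largest has 1 vertex.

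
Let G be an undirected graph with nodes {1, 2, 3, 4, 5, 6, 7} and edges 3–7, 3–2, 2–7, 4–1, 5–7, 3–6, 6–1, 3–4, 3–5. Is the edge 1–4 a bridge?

No

After removing 1–4, the path 1-6-3-4 still connects them, so the edge is not a bridge.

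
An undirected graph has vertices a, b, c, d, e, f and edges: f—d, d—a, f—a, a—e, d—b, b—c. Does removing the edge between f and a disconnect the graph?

No

After removing f—a, the path f-d-a still connects them, so the edge is not a bridge.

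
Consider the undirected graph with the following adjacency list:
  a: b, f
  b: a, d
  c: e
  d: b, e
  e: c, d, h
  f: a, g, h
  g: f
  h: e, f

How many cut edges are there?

2

The edges on the cycle f-h-e-d-b-a-f are not bridges since each lies on that cycle.
But removing f-g disconnects f from g; removing e-c disconnects e from c — these are bridges.
That makes 2 bridges.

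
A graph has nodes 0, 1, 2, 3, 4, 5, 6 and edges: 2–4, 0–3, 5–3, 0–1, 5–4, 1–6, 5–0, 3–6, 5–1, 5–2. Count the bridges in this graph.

The edges on the cycle 5-2-4-5 are not bridges since each lies on that cycle.
Every edge lies on some cycle, so there are no bridges.

0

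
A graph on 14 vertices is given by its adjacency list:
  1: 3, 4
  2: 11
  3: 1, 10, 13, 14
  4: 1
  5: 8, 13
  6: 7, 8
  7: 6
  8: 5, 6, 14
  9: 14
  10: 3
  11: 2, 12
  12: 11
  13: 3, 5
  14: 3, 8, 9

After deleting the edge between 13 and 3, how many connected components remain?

13 and 3 are still connected via 13-5-8-14-3, so the component count stays at 2.

2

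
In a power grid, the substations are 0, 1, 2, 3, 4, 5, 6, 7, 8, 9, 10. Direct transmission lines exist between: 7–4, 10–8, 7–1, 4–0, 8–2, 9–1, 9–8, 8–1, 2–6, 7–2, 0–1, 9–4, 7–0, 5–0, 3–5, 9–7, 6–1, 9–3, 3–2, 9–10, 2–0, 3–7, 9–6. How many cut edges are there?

0

The edges on the cycle 9-10-8-2-7-3-9 are not bridges since each lies on that cycle.
Every edge lies on some cycle, so there are no bridges.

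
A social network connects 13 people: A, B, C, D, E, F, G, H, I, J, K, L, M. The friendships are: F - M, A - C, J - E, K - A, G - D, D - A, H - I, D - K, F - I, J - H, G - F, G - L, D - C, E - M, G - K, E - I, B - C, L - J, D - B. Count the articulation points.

Removing G increases the component count from 1 to 2, so G is a cut vertex.
By contrast removing D leaves 1 component; it is not a cut vertex. No other vertex is a cut vertex either.

1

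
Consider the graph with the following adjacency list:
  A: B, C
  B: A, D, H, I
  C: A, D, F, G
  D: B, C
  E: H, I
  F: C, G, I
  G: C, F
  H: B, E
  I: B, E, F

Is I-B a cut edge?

After removing I-B, the path I-E-H-B still connects them, so the edge is not a bridge.

No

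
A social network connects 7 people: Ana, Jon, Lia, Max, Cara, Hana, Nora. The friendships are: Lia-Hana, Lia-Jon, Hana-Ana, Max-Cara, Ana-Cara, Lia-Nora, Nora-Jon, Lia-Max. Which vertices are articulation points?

Removing Lia increases the component count from 1 to 2, so Lia is a cut vertex.
By contrast removing Ana leaves 1 component; it is not a cut vertex. No other vertex is a cut vertex either.

Lia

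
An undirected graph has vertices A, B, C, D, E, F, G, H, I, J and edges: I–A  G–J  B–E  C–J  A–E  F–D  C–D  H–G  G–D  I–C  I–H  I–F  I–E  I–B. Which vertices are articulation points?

I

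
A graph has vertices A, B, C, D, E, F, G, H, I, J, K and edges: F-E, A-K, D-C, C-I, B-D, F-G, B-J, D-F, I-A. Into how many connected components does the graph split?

2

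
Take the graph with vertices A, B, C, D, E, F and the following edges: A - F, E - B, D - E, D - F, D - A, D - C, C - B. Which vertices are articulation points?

Removing D increases the component count from 1 to 2, so D is a cut vertex.
By contrast removing B leaves 1 component; it is not a cut vertex. No other vertex is a cut vertex either.

D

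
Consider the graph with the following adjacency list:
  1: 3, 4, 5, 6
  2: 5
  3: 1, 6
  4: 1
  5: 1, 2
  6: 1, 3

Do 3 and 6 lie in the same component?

From 3 we can reach 1, 2, 3, 4, 5, 6, which includes 6.

Yes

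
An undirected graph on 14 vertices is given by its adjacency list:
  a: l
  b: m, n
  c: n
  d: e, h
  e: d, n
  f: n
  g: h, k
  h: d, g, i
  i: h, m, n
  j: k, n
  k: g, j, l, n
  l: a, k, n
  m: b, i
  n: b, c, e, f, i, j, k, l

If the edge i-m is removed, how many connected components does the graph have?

1

i and m are still connected via i-n-b-m, so the component count stays at 1.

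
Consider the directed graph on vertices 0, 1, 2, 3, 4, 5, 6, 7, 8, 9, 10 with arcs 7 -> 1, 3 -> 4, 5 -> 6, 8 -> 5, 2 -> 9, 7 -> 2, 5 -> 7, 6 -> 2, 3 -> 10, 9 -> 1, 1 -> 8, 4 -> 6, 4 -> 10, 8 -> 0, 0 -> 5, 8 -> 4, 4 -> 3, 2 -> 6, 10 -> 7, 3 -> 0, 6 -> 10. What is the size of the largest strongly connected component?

11

{0, 1, 2, 3, 4, 5, 6, 7, 8, 9, 10} are all mutually reachable — one SCC of size 11.
The largest has 11 vertices.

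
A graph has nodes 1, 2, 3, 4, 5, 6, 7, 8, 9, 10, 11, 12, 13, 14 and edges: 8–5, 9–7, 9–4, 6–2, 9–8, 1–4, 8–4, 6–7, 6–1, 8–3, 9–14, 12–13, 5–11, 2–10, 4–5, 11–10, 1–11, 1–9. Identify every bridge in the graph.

The edges on the cycle 6-2-10-11-1-6 are not bridges since each lies on that cycle.
But removing 8–3 disconnects 8 from 3; removing 12–13 disconnects 12 from 13; removing 9–14 disconnects 9 from 14 — these are bridges.

12-13, 14-9, 3-8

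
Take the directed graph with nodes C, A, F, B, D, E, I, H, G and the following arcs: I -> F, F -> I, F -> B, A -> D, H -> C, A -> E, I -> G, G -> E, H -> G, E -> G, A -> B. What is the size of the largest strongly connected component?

{E, G} are all mutually reachable — one SCC of size 2.
{F, I} are all mutually reachable — one SCC of size 2.
{B} is an SCC by itself.
{C} is an SCC by itself.
{H} is an SCC by itself.
(and 2 more singleton SCCs)
The largest has 2 vertices.

2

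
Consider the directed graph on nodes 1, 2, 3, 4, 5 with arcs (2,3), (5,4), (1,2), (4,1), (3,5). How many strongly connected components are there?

{1, 2, 3, 4, 5} are all mutually reachable — one SCC of size 5.
That gives 1 strongly connected component.

1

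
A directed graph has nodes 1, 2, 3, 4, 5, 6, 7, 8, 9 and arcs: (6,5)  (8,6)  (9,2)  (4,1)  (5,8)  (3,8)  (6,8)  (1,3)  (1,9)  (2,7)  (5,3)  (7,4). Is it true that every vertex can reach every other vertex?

There is no directed path from 6 to 4, so the graph is not strongly connected.

No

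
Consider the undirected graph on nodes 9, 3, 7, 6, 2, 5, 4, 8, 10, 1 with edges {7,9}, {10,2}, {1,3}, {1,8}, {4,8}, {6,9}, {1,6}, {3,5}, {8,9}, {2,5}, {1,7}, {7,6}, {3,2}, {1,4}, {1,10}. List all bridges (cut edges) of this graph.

none

The edges on the cycle 1-10-2-5-3-1 are not bridges since each lies on that cycle.
Every edge lies on some cycle, so there are no bridges.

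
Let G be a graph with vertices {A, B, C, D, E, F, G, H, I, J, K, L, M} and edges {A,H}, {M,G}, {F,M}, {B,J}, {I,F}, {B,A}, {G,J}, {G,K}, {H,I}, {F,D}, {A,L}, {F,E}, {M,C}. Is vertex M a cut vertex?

Deleting M raises the number of components from 1 to 2, so M is a cut vertex.

Yes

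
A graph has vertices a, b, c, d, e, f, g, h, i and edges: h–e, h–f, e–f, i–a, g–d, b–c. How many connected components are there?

4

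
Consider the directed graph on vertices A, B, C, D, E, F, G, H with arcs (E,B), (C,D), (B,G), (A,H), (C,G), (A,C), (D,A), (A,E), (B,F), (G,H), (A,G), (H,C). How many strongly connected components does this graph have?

2

{A, B, C, D, E, G, H} are all mutually reachable — one SCC of size 7.
{F} is an SCC by itself.
That gives 2 strongly connected components.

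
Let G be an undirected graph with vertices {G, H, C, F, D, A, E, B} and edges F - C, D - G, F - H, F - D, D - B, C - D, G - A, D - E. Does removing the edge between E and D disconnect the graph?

Removing E - D leaves no path between E and D: the component count goes from 1 to 2. So it is a bridge.

Yes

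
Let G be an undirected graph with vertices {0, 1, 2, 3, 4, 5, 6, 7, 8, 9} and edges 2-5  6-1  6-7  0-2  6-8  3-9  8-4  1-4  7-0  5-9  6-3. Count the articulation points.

Removing 6 increases the component count from 1 to 2, so 6 is a cut vertex.
By contrast removing 2 leaves 1 component; it is not a cut vertex. No other vertex is a cut vertex either.

1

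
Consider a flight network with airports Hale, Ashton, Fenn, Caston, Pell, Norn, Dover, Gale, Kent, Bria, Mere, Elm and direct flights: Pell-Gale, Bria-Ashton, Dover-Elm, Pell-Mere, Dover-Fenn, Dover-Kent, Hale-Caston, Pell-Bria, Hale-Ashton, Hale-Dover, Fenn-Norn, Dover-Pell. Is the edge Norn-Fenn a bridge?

Removing Norn-Fenn leaves no path between Norn and Fenn: the component count goes from 1 to 2. So it is a bridge.

Yes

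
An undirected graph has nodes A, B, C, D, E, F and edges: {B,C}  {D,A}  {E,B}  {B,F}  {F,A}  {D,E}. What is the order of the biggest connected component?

6

Starting from A we can reach A, B, C, D, E, F. That is one component of size 6.
The largest has 6 vertices.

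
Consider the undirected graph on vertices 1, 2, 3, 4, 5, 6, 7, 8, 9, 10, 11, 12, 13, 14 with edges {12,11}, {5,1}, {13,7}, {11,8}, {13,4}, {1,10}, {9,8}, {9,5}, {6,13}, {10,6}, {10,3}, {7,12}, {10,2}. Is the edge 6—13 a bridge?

No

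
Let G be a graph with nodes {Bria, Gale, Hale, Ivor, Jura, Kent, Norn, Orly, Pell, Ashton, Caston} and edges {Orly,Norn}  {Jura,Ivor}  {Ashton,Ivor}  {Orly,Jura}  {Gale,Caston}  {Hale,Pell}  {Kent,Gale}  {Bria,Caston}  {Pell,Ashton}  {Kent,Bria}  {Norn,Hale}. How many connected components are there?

2

Starting from Bria we can reach Bria, Gale, Kent, Caston. That is one component of size 4.
Starting from Hale we can reach Hale, Ivor, Jura, Norn, Orly, Pell, Ashton. That is one component of size 7.
Total: 2 components.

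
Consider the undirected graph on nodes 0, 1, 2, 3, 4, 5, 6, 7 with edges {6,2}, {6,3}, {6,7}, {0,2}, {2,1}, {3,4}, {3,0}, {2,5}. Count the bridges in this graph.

4

The edges on the cycle 6-3-0-2-6 are not bridges since each lies on that cycle.
But removing 3 - 4 disconnects 3 from 4; removing 2 - 1 disconnects 2 from 1; removing 2 - 5 disconnects 2 from 5; removing 6 - 7 disconnects 6 from 7 — these are bridges.
That makes 4 bridges.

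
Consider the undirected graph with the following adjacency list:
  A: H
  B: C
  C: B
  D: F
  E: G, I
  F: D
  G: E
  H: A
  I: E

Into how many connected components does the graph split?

4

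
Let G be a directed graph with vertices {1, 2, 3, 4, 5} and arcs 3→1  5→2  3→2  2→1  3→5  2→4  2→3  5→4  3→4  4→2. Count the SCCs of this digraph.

{2, 3, 4, 5} are all mutually reachable — one SCC of size 4.
{1} is an SCC by itself.
That gives 2 strongly connected components.

2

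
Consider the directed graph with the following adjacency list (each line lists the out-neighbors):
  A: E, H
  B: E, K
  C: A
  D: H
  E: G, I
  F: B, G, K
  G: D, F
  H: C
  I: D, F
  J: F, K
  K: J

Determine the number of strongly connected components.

{A, B, C, D, E, F, G, H, I, J, K} are all mutually reachable — one SCC of size 11.
That gives 1 strongly connected component.

1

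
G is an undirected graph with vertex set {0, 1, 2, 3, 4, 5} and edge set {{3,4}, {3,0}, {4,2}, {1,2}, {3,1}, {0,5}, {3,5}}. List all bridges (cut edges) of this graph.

none

The edges on the cycle 3-0-5-3 are not bridges since each lies on that cycle.
Every edge lies on some cycle, so there are no bridges.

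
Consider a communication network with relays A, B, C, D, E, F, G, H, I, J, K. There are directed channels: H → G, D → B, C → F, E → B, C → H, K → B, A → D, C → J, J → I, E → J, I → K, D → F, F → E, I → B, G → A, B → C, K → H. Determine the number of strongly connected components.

1

{A, B, C, D, E, F, G, H, I, J, K} are all mutually reachable — one SCC of size 11.
That gives 1 strongly connected component.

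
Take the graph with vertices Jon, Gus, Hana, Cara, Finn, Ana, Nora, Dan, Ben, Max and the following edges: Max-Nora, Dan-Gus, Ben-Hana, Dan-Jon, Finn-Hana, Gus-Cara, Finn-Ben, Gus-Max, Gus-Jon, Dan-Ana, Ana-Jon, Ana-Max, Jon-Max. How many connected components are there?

2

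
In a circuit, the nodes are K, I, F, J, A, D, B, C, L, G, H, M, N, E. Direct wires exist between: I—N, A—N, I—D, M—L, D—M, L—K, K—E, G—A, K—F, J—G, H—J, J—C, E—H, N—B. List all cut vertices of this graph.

J, K, N

Removing J increases the component count from 1 to 2, so J is a cut vertex.
Removing K increases the component count from 1 to 2, so K is a cut vertex.
Removing N increases the component count from 1 to 2, so N is a cut vertex.
By contrast removing E leaves 1 component; it is not a cut vertex. No other vertex is a cut vertex either.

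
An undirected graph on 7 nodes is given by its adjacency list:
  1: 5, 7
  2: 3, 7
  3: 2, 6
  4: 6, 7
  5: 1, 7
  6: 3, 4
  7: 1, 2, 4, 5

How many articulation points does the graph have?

Removing 7 increases the component count from 1 to 2, so 7 is a cut vertex.
By contrast removing 3 leaves 1 component; it is not a cut vertex. No other vertex is a cut vertex either.

1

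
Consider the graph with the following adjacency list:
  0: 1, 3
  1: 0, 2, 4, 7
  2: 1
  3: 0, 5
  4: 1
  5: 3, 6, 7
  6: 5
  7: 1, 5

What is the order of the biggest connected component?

Starting from 0 we can reach 0, 1, 2, 3, 4, 5, 6, 7. That is one component of size 8.
The largest has 8 vertices.

8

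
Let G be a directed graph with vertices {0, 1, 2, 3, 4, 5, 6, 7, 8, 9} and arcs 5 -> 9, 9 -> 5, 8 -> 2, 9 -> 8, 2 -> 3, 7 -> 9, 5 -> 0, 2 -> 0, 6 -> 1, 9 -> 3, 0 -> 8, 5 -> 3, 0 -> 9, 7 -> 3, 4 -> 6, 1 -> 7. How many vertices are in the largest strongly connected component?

{0, 2, 5, 8, 9} are all mutually reachable — one SCC of size 5.
{4} is an SCC by itself.
{6} is an SCC by itself.
{7} is an SCC by itself.
{1} is an SCC by itself.
(and 1 more singleton SCC)
The largest has 5 vertices.

5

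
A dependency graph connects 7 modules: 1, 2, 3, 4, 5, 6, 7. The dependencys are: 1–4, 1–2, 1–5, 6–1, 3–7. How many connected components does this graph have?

Starting from 3 we can reach 3, 7. That is one component of size 2.
Starting from 1 we can reach 1, 2, 4, 5, 6. That is one component of size 5.
Total: 2 components.

2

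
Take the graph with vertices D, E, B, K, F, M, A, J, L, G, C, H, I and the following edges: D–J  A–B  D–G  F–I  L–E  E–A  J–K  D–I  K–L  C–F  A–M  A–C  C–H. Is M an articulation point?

Deleting M leaves 1 component (was 1), so M is not a cut vertex.

No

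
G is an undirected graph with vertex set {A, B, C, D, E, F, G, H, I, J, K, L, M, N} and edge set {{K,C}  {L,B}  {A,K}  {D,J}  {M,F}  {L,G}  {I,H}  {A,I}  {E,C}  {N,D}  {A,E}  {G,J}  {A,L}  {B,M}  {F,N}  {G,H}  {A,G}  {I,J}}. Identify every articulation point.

Removing A increases the component count from 1 to 2, so A is a cut vertex.
By contrast removing N leaves 1 component; it is not a cut vertex. No other vertex is a cut vertex either.

A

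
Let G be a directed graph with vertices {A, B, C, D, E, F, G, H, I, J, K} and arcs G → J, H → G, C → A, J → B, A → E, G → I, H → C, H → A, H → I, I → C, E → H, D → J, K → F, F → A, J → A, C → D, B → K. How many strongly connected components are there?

{A, B, C, D, E, F, G, H, I, J, K} are all mutually reachable — one SCC of size 11.
That gives 1 strongly connected component.

1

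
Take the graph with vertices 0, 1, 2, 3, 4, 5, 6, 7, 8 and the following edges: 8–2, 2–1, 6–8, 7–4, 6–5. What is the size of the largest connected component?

5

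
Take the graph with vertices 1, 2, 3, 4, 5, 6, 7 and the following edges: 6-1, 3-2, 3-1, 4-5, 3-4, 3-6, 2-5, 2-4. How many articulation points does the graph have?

Removing 3 increases the component count from 2 to 3, so 3 is a cut vertex.
By contrast removing 4 leaves 2 components; it is not a cut vertex. No other vertex is a cut vertex either.

1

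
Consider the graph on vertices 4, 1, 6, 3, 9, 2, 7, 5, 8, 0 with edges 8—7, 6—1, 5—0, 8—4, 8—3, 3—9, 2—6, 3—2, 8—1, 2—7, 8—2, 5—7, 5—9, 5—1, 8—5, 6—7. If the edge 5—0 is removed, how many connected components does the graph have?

2

Before removal there is 1 component.
5—0 is a bridge — removing it separates 5's side from 0's side.
After removal: 2 components.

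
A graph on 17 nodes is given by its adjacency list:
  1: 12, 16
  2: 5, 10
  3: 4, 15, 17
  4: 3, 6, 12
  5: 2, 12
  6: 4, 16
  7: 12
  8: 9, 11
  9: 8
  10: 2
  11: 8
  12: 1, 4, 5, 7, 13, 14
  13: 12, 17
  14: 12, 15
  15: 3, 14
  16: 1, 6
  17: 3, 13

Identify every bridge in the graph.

10-2, 11-8, 12-5, 12-7, 2-5, 8-9

The edges on the cycle 12-4-3-17-13-12 are not bridges since each lies on that cycle.
But removing 5-2 disconnects 5 from 2; removing 11-8 disconnects 11 from 8; removing 10-2 disconnects 10 from 2; removing 9-8 disconnects 9 from 8 — these are bridges.
In total 6 edges are bridges.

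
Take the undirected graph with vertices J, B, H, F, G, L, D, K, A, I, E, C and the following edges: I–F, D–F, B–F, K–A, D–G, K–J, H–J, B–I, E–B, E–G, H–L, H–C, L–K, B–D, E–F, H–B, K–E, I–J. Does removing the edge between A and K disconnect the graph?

Removing A–K leaves no path between A and K: the component count goes from 1 to 2. So it is a bridge.

Yes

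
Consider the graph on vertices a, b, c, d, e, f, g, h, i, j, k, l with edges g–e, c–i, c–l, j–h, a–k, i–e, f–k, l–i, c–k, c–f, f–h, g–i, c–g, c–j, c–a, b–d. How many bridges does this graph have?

1

The edges on the cycle c-j-h-f-c are not bridges since each lies on that cycle.
But removing b–d disconnects b from d — this is a bridge.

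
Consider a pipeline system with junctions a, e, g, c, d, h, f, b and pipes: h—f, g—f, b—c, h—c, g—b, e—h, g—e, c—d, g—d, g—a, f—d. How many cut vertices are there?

1

Removing g increases the component count from 1 to 2, so g is a cut vertex.
By contrast removing a leaves 1 component; it is not a cut vertex. No other vertex is a cut vertex either.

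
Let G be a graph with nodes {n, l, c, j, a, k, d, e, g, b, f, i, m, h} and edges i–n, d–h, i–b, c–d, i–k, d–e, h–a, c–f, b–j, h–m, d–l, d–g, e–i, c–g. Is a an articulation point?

Deleting a leaves 1 component (was 1), so a is not a cut vertex.

No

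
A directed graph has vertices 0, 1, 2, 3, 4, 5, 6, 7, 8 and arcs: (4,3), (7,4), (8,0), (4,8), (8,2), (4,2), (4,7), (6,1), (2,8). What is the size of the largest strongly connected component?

{4, 7} are all mutually reachable — one SCC of size 2.
{2, 8} are all mutually reachable — one SCC of size 2.
{0} is an SCC by itself.
{5} is an SCC by itself.
{1} is an SCC by itself.
(and 2 more singleton SCCs)
The largest has 2 vertices.

2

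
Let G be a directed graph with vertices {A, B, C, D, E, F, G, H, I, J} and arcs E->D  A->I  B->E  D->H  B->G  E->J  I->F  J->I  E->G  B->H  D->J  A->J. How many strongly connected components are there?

10

{D} is an SCC by itself.
{G} is an SCC by itself.
{E} is an SCC by itself.
{H} is an SCC by itself.
{B} is an SCC by itself.
(and 5 more singleton SCCs)
That gives 10 strongly connected components.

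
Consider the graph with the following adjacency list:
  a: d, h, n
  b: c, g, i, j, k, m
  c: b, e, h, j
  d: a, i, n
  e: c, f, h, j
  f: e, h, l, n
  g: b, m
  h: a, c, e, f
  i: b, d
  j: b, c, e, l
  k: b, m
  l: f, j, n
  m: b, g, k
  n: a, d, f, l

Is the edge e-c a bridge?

No

After removing e-c, the path e-j-c still connects them, so the edge is not a bridge.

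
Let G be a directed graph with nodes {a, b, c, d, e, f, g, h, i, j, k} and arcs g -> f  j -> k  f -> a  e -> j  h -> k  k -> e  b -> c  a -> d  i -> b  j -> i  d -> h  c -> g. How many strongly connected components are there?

{a, b, c, d, e, f, g, h, i, j, k} are all mutually reachable — one SCC of size 11.
That gives 1 strongly connected component.

1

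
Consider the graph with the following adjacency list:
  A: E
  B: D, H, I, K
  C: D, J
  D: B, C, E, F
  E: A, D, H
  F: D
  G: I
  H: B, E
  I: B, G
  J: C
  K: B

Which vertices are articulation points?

B, C, D, E, I

Removing B increases the component count from 1 to 3, so B is a cut vertex.
Removing C increases the component count from 1 to 2, so C is a cut vertex.
Removing D increases the component count from 1 to 3, so D is a cut vertex.
Likewise E, I are cut vertices.
By contrast removing J leaves 1 component; it is not a cut vertex. No other vertex is a cut vertex either.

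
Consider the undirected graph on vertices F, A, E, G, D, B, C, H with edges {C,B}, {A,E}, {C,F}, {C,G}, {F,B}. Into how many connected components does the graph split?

4

D is isolated — a component by itself.
H is isolated — a component by itself.
Starting from A we can reach A, E. That is one component of size 2.
Starting from B we can reach B, C, F, G. That is one component of size 4.
Total: 4 components.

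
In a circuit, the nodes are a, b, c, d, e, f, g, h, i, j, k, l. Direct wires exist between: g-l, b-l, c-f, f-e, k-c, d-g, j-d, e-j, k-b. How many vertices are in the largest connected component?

i is isolated — a component by itself.
a is isolated — a component by itself.
h is isolated — a component by itself.
Starting from b we can reach b, c, d, e, f, g, j, k, l. That is one component of size 9.
The largest has 9 vertices.

9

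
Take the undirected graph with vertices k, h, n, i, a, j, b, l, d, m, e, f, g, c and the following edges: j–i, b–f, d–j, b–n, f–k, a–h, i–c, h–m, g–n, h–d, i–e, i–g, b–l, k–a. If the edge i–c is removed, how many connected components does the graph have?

2

Before removal there is 1 component.
i–c is a bridge — removing it separates i's side from c's side.
After removal: 2 components.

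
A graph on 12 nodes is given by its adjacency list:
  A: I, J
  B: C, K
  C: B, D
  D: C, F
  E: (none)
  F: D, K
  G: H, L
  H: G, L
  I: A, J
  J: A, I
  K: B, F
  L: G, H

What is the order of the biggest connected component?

5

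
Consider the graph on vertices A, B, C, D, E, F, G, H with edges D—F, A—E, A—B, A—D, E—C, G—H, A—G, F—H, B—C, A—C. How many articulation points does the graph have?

Removing A increases the component count from 1 to 2, so A is a cut vertex.
By contrast removing F leaves 1 component; it is not a cut vertex. No other vertex is a cut vertex either.

1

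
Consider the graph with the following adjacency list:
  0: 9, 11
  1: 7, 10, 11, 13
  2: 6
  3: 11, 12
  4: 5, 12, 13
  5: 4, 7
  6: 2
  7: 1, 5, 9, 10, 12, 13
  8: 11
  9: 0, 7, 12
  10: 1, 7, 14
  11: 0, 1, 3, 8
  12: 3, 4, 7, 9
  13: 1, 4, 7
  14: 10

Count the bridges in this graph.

The edges on the cycle 3-12-7-1-11-3 are not bridges since each lies on that cycle.
But removing 6-2 disconnects 6 from 2; removing 8-11 disconnects 8 from 11; removing 10-14 disconnects 10 from 14 — these are bridges.
That makes 3 bridges.

3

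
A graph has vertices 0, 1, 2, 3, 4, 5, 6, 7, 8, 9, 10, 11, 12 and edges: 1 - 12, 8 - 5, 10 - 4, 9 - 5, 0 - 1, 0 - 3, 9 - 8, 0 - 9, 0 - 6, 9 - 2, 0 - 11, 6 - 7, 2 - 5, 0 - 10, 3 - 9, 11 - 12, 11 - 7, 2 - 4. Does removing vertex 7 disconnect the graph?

Deleting 7 leaves 1 component (was 1) (its neighbors 6, 11 remain connected to each other), so 7 is not a cut vertex.

No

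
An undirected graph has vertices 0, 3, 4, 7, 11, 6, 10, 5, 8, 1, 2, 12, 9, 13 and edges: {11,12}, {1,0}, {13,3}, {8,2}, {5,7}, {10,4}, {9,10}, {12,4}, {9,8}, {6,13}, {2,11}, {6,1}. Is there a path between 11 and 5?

No

The component containing 11 is {2, 4, 8, 9, 10, 11, 12}, and 5 is not in it.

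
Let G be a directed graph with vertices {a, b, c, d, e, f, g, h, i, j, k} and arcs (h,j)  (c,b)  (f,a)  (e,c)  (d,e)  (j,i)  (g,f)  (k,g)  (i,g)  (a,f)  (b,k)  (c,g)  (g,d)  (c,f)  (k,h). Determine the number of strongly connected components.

2

{b, c, d, e, g, h, i, j, k} are all mutually reachable — one SCC of size 9.
{a, f} are all mutually reachable — one SCC of size 2.
That gives 2 strongly connected components.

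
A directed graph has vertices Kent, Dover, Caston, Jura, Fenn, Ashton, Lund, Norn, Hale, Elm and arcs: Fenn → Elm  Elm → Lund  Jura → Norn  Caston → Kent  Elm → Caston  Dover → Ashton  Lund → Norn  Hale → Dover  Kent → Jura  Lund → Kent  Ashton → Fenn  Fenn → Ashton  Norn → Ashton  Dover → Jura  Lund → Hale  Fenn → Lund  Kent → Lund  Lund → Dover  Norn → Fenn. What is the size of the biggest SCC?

10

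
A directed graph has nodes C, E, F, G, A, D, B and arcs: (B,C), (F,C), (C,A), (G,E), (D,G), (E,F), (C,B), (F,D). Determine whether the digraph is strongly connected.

No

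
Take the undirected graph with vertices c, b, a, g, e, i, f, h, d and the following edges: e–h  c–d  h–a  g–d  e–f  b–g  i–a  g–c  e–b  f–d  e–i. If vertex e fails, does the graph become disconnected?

Yes

Deleting e raises the number of components from 1 to 2, so e is a cut vertex.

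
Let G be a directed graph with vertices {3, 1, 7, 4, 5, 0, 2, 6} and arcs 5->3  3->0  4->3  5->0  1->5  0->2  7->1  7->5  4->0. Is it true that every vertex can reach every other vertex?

No

There is no directed path from 1 to 7, so the graph is not strongly connected.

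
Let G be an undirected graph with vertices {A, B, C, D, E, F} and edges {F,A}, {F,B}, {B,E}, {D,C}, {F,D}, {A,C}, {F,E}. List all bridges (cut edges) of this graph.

The edges on the cycle F-B-E-F are not bridges since each lies on that cycle.
Every edge lies on some cycle, so there are no bridges.

none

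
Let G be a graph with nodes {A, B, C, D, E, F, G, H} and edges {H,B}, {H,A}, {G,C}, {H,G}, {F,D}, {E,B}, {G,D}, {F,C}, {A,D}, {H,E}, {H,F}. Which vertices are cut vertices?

H

Removing H increases the component count from 1 to 2, so H is a cut vertex.
By contrast removing B leaves 1 component; it is not a cut vertex. No other vertex is a cut vertex either.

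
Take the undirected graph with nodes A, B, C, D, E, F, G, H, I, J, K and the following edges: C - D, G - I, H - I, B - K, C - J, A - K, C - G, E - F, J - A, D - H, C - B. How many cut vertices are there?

Removing C increases the component count from 2 to 3, so C is a cut vertex.
By contrast removing D leaves 2 components; it is not a cut vertex. No other vertex is a cut vertex either.

1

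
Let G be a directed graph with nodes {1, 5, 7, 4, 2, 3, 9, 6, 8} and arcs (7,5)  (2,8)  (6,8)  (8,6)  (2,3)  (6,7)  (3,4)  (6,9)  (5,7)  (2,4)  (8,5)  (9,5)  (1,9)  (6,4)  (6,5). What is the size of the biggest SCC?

{5, 7} are all mutually reachable — one SCC of size 2.
{6, 8} are all mutually reachable — one SCC of size 2.
{1} is an SCC by itself.
{3} is an SCC by itself.
{4} is an SCC by itself.
(and 2 more singleton SCCs)
The largest has 2 vertices.

2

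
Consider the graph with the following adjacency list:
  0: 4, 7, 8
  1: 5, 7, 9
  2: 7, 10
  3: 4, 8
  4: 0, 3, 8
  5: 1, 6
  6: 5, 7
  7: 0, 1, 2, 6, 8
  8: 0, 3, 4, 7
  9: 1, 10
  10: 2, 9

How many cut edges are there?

0

The edges on the cycle 7-0-4-3-8-7 are not bridges since each lies on that cycle.
Every edge lies on some cycle, so there are no bridges.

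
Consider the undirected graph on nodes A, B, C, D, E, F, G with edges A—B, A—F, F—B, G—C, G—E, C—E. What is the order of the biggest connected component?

3

D is isolated — a component by itself.
Starting from A we can reach A, B, F. That is one component of size 3.
Starting from C we can reach C, E, G. That is one component of size 3.
The largest has 3 vertices.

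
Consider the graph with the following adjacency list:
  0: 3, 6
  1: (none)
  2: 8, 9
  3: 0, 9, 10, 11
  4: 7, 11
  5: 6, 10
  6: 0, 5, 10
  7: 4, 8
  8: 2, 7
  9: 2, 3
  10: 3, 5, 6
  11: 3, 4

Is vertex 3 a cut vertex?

Deleting 3 raises the number of components from 2 to 3, so 3 is a cut vertex.

Yes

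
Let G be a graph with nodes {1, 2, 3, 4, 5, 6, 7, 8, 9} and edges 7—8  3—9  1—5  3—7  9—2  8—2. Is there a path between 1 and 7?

The component containing 1 is {1, 5}, and 7 is not in it.

No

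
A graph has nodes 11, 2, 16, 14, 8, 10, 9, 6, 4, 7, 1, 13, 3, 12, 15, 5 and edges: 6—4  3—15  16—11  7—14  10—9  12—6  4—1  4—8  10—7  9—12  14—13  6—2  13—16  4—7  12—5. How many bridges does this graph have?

9

The edges on the cycle 10-9-12-6-4-7-10 are not bridges since each lies on that cycle.
But removing 16—11 disconnects 16 from 11; removing 4—8 disconnects 4 from 8; removing 12—5 disconnects 12 from 5; removing 2—6 disconnects 2 from 6 — these are bridges.
In total 9 edges are bridges.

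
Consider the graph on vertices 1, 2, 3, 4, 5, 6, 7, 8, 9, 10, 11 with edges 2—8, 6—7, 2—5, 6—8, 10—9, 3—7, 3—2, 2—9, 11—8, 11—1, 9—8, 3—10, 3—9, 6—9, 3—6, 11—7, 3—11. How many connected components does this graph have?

4 is isolated — a component by itself.
Starting from 1 we can reach 1, 2, 3, 5, 6, 7, 8, 9, 10, 11. That is one component of size 10.
Total: 2 components.

2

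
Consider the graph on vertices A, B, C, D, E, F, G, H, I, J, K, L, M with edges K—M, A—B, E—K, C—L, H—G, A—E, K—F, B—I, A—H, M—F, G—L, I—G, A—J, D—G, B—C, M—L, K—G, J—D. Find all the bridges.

The edges on the cycle A-H-G-K-E-A are not bridges since each lies on that cycle.
Every edge lies on some cycle, so there are no bridges.

none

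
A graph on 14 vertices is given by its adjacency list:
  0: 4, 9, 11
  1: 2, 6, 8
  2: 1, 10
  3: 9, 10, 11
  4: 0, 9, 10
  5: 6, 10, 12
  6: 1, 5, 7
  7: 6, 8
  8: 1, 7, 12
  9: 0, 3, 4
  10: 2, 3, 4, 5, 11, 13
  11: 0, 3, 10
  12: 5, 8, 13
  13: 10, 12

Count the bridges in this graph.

0

The edges on the cycle 4-0-9-4 are not bridges since each lies on that cycle.
Every edge lies on some cycle, so there are no bridges.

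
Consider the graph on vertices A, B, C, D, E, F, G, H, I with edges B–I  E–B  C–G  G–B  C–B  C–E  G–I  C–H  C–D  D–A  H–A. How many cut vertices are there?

1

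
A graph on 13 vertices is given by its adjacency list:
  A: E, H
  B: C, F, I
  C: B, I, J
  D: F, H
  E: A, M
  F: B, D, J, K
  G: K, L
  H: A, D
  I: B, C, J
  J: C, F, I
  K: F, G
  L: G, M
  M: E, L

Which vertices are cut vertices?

Removing F increases the component count from 1 to 2, so F is a cut vertex.
By contrast removing K leaves 1 component; it is not a cut vertex. No other vertex is a cut vertex either.

F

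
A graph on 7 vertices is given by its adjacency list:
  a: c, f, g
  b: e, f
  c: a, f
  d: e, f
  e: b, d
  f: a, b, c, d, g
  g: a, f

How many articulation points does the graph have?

1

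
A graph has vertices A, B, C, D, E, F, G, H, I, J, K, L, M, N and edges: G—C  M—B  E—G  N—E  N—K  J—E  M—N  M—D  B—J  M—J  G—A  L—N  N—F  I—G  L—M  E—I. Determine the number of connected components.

2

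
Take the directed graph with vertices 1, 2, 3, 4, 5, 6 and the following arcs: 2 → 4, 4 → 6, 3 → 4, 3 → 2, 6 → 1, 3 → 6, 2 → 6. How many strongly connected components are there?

6

{6} is an SCC by itself.
{3} is an SCC by itself.
{2} is an SCC by itself.
{1} is an SCC by itself.
{5} is an SCC by itself.
(and 1 more singleton SCC)
That gives 6 strongly connected components.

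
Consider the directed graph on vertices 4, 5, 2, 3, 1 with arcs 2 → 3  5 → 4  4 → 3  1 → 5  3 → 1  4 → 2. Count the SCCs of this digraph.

{1, 2, 3, 4, 5} are all mutually reachable — one SCC of size 5.
That gives 1 strongly connected component.

1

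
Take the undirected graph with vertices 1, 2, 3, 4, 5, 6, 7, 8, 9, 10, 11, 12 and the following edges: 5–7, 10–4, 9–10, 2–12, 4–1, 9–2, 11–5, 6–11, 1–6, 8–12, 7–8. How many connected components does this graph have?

2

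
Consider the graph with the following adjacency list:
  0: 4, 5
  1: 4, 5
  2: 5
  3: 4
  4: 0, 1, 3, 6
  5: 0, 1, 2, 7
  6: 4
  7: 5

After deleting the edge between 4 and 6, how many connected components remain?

2

Before removal there is 1 component.
4-6 is a bridge — removing it separates 4's side from 6's side.
After removal: 2 components.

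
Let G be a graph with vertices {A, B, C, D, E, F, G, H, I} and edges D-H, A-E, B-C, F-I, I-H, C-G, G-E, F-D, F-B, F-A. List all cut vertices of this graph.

F

Removing F increases the component count from 1 to 2, so F is a cut vertex.
By contrast removing G leaves 1 component; it is not a cut vertex. No other vertex is a cut vertex either.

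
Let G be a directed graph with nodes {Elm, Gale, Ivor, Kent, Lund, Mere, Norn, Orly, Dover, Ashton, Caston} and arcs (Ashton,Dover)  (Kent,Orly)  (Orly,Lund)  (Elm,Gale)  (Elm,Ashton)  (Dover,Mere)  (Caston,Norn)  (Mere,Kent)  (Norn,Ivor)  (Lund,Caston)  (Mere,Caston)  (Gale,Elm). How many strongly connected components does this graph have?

10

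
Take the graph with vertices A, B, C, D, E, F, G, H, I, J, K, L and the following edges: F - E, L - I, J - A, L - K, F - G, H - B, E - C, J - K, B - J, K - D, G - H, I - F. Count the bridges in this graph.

4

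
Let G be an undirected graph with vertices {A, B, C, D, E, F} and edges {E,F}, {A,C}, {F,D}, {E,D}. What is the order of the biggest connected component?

3

B is isolated — a component by itself.
Starting from A we can reach A, C. That is one component of size 2.
Starting from D we can reach D, E, F. That is one component of size 3.
The largest has 3 vertices.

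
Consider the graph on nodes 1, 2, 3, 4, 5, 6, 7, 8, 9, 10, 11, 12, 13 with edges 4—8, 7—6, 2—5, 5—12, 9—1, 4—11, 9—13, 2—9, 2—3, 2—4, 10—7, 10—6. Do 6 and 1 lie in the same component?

No

The component containing 6 is {6, 7, 10}, and 1 is not in it.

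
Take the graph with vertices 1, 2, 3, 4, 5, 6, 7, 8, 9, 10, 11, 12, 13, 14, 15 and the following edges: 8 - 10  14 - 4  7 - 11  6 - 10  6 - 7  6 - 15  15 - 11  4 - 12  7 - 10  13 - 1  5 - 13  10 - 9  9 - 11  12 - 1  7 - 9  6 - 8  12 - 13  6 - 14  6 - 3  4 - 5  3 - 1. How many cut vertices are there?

1

Removing 6 increases the component count from 2 to 3, so 6 is a cut vertex.
By contrast removing 15 leaves 2 components; it is not a cut vertex. No other vertex is a cut vertex either.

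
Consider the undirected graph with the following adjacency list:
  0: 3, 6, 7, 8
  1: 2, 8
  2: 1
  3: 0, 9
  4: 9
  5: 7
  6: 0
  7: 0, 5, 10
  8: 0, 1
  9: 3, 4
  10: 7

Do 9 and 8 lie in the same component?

From 9 we can reach 0, 1, 2, 3, 4, 5, 6, 7, 8, 9, 10, which includes 8.

Yes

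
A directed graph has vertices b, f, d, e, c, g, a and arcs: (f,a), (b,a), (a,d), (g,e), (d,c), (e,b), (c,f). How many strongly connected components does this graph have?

4

{a, c, d, f} are all mutually reachable — one SCC of size 4.
{e} is an SCC by itself.
{b} is an SCC by itself.
{g} is an SCC by itself.
That gives 4 strongly connected components.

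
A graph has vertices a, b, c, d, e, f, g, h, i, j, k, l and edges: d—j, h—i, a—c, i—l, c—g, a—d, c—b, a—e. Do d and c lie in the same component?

Yes

From d we can reach a, b, c, d, e, g, j, which includes c.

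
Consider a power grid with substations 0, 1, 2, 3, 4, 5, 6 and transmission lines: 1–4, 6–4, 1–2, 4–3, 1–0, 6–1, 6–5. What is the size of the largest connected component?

7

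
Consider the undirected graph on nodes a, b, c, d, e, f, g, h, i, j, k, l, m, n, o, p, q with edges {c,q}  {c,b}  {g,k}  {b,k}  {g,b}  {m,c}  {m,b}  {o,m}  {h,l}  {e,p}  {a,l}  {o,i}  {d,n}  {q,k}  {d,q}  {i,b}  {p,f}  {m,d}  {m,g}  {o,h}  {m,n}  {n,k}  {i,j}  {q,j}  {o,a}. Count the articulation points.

Removing o increases the component count from 2 to 3, so o is a cut vertex.
Removing p increases the component count from 2 to 3, so p is a cut vertex.
By contrast removing m leaves 2 components; it is not a cut vertex. No other vertex is a cut vertex either.

2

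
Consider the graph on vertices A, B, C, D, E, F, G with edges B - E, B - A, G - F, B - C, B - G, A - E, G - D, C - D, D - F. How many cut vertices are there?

Removing B increases the component count from 1 to 2, so B is a cut vertex.
By contrast removing F leaves 1 component; it is not a cut vertex. No other vertex is a cut vertex either.

1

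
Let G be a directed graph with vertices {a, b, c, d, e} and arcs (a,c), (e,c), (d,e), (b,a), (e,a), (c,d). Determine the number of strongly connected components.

2

{a, c, d, e} are all mutually reachable — one SCC of size 4.
{b} is an SCC by itself.
That gives 2 strongly connected components.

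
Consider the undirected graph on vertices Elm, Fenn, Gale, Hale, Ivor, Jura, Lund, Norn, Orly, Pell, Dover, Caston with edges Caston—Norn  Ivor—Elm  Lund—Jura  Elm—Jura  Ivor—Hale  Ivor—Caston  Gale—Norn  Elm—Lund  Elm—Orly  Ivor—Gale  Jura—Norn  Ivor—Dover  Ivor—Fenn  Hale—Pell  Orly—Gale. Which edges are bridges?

Dover-Ivor, Fenn-Ivor, Hale-Ivor, Hale-Pell

The edges on the cycle Ivor-Elm-Orly-Gale-Ivor are not bridges since each lies on that cycle.
But removing Pell—Hale disconnects Pell from Hale; removing Ivor—Dover disconnects Ivor from Dover; removing Hale—Ivor disconnects Hale from Ivor; removing Fenn—Ivor disconnects Fenn from Ivor — these are bridges.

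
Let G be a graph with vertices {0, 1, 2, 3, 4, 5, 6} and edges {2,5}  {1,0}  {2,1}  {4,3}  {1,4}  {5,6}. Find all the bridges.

0-1, 1-2, 1-4, 2-5, 3-4, 5-6

removing 3-4 disconnects 3 from 4; removing 1-0 disconnects 1 from 0; removing 6-5 disconnects 6 from 5; removing 1-4 disconnects 1 from 4 — these are bridges.
In total 6 edges are bridges.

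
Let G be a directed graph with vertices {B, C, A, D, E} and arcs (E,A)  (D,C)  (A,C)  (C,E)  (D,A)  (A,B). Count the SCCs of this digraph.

3

{A, C, E} are all mutually reachable — one SCC of size 3.
{B} is an SCC by itself.
{D} is an SCC by itself.
That gives 3 strongly connected components.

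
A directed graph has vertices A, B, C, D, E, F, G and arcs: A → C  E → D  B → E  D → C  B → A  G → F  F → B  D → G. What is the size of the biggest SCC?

{B, D, E, F, G} are all mutually reachable — one SCC of size 5.
{A} is an SCC by itself.
{C} is an SCC by itself.
The largest has 5 vertices.

5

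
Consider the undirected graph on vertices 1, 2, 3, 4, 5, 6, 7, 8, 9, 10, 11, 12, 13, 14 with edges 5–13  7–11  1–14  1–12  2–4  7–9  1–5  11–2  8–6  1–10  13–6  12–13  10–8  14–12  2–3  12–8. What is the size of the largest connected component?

8

Starting from 2 we can reach 2, 3, 4, 7, 9, 11. That is one component of size 6.
Starting from 1 we can reach 1, 5, 6, 8, 10, 12, 13, 14. That is one component of size 8.
The largest has 8 vertices.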